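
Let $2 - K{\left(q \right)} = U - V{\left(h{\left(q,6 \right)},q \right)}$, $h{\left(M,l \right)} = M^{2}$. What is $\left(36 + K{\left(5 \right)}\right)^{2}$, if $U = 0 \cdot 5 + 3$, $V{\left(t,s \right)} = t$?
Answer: $3600$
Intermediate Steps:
$U = 3$ ($U = 0 + 3 = 3$)
$K{\left(q \right)} = -1 + q^{2}$ ($K{\left(q \right)} = 2 - \left(3 - q^{2}\right) = 2 + \left(-3 + q^{2}\right) = -1 + q^{2}$)
$\left(36 + K{\left(5 \right)}\right)^{2} = \left(36 - \left(1 - 5^{2}\right)\right)^{2} = \left(36 + \left(-1 + 25\right)\right)^{2} = \left(36 + 24\right)^{2} = 60^{2} = 3600$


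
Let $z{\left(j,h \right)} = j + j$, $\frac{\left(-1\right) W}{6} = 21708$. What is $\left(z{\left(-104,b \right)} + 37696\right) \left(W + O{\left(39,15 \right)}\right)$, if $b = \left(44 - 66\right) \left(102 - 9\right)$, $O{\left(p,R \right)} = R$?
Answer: $-4882174704$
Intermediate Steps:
$W = -130248$ ($W = \left(-6\right) 21708 = -130248$)
$b = -2046$ ($b = \left(-22\right) 93 = -2046$)
$z{\left(j,h \right)} = 2 j$
$\left(z{\left(-104,b \right)} + 37696\right) \left(W + O{\left(39,15 \right)}\right) = \left(2 \left(-104\right) + 37696\right) \left(-130248 + 15\right) = \left(-208 + 37696\right) \left(-130233\right) = 37488 \left(-130233\right) = -4882174704$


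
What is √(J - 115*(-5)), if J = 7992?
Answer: √8567 ≈ 92.558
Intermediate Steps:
√(J - 115*(-5)) = √(7992 - 115*(-5)) = √(7992 + 575) = √8567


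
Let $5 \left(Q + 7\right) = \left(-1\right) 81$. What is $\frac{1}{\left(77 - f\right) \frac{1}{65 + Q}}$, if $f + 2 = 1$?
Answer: $\frac{209}{390} \approx 0.5359$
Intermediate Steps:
$f = -1$ ($f = -2 + 1 = -1$)
$Q = - \frac{116}{5}$ ($Q = -7 + \frac{\left(-1\right) 81}{5} = -7 + \frac{1}{5} \left(-81\right) = -7 - \frac{81}{5} = - \frac{116}{5} \approx -23.2$)
$\frac{1}{\left(77 - f\right) \frac{1}{65 + Q}} = \frac{1}{\left(77 - -1\right) \frac{1}{65 - \frac{116}{5}}} = \frac{1}{\left(77 + 1\right) \frac{1}{\frac{209}{5}}} = \frac{1}{78 \cdot \frac{5}{209}} = \frac{1}{\frac{390}{209}} = \frac{209}{390}$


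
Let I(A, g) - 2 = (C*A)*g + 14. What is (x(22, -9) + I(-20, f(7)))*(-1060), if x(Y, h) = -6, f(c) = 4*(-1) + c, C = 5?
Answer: 307400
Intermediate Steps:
f(c) = -4 + c
I(A, g) = 16 + 5*A*g (I(A, g) = 2 + ((5*A)*g + 14) = 2 + (5*A*g + 14) = 2 + (14 + 5*A*g) = 16 + 5*A*g)
(x(22, -9) + I(-20, f(7)))*(-1060) = (-6 + (16 + 5*(-20)*(-4 + 7)))*(-1060) = (-6 + (16 + 5*(-20)*3))*(-1060) = (-6 + (16 - 300))*(-1060) = (-6 - 284)*(-1060) = -290*(-1060) = 307400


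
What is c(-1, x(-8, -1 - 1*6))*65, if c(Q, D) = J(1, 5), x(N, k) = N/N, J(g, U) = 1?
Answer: 65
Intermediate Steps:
x(N, k) = 1
c(Q, D) = 1
c(-1, x(-8, -1 - 1*6))*65 = 1*65 = 65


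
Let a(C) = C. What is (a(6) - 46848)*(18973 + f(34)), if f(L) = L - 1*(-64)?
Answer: -893323782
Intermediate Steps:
f(L) = 64 + L (f(L) = L + 64 = 64 + L)
(a(6) - 46848)*(18973 + f(34)) = (6 - 46848)*(18973 + (64 + 34)) = -46842*(18973 + 98) = -46842*19071 = -893323782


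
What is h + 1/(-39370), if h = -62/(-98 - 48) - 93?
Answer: -266062533/2874010 ≈ -92.575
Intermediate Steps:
h = -6758/73 (h = -62/(-146) - 93 = -1/146*(-62) - 93 = 31/73 - 93 = -6758/73 ≈ -92.575)
h + 1/(-39370) = -6758/73 + 1/(-39370) = -6758/73 - 1/39370 = -266062533/2874010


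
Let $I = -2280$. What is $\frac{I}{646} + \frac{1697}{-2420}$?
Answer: $- \frac{174049}{41140} \approx -4.2307$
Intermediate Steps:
$\frac{I}{646} + \frac{1697}{-2420} = - \frac{2280}{646} + \frac{1697}{-2420} = \left(-2280\right) \frac{1}{646} + 1697 \left(- \frac{1}{2420}\right) = - \frac{60}{17} - \frac{1697}{2420} = - \frac{174049}{41140}$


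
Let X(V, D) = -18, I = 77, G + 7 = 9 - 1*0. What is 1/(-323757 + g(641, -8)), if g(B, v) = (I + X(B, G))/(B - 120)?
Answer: -521/168677338 ≈ -3.0887e-6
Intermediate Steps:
G = 2 (G = -7 + (9 - 1*0) = -7 + (9 + 0) = -7 + 9 = 2)
g(B, v) = 59/(-120 + B) (g(B, v) = (77 - 18)/(B - 120) = 59/(-120 + B))
1/(-323757 + g(641, -8)) = 1/(-323757 + 59/(-120 + 641)) = 1/(-323757 + 59/521) = 1/(-168677338/521) = -521/168677338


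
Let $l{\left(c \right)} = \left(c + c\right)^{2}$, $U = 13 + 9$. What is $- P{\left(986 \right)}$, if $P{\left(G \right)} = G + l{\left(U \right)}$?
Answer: $-2922$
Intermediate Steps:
$U = 22$
$l{\left(c \right)} = 4 c^{2}$ ($l{\left(c \right)} = \left(2 c\right)^{2} = 4 c^{2}$)
$P{\left(G \right)} = 1936 + G$ ($P{\left(G \right)} = G + 4 \cdot 22^{2} = G + 4 \cdot 484 = G + 1936 = 1936 + G$)
$- P{\left(986 \right)} = - (1936 + 986) = \left(-1\right) 2922 = -2922$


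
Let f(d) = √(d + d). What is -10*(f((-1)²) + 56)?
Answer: -560 - 10*√2 ≈ -574.14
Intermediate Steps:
f(d) = √2*√d (f(d) = √(2*d) = √2*√d)
-10*(f((-1)²) + 56) = -10*(√2*√((-1)²) + 56) = -10*(√2*√1 + 56) = -10*(√2*1 + 56) = -10*(√2 + 56) = -10*(56 + √2) = -560 - 10*√2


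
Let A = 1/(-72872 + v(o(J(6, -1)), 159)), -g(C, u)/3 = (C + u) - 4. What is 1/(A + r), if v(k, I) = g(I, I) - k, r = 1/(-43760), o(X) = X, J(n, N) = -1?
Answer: -3230056880/117573 ≈ -27473.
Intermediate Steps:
r = -1/43760 ≈ -2.2852e-5
g(C, u) = 12 - 3*C - 3*u (g(C, u) = -3*((C + u) - 4) = -3*(-4 + C + u) = 12 - 3*C - 3*u)
v(k, I) = 12 - k - 6*I (v(k, I) = (12 - 3*I - 3*I) - k = (12 - 6*I) - k = 12 - k - 6*I)
A = -1/73813 (A = 1/(-72872 + (12 - 1*(-1) - 6*159)) = 1/(-72872 + (12 + 1 - 954)) = 1/(-72872 - 941) = 1/(-73813) = -1/73813 ≈ -1.3548e-5)
1/(A + r) = 1/(-1/73813 - 1/43760) = 1/(-117573/3230056880) = -3230056880/117573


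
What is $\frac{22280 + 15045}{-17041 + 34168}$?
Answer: $\frac{37325}{17127} \approx 2.1793$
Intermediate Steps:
$\frac{22280 + 15045}{-17041 + 34168} = \frac{37325}{17127}$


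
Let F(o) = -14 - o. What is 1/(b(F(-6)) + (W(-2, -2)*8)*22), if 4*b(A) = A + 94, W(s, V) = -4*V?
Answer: 2/2859 ≈ 0.00069955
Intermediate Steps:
b(A) = 47/2 + A/4 (b(A) = (A + 94)/4 = (94 + A)/4 = 47/2 + A/4)
1/(b(F(-6)) + (W(-2, -2)*8)*22) = 1/((47/2 + (-14 - 1*(-6))/4) + (-4*(-2)*8)*22) = 1/((47/2 + (-14 + 6)/4) + (8*8)*22) = 1/((47/2 + (¼)*(-8)) + 64*22) = 1/((47/2 - 2) + 1408) = 1/(43/2 + 1408) = 1/(2859/2) = 2/2859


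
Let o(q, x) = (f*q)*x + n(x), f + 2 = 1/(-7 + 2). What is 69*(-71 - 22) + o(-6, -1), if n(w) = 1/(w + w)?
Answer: -64307/10 ≈ -6430.7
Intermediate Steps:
n(w) = 1/(2*w)
f = -11/5 (f = -2 + 1/(-7 + 2) = -2 + 1/(-5) = -2 - ⅕ = -11/5 ≈ -2.2000)
o(q, x) = 1/(2*x) - 11*q*x/5 (o(q, x) = (-11*q/5)*x + 1/(2*x) = -11*q*x/5 + 1/(2*x) = 1/(2*x) - 11*q*x/5)
69*(-71 - 22) + o(-6, -1) = 69*(-71 - 22) + (⅒)*(5 - 22*(-6)*(-1)²)/(-1) = 69*(-93) + (⅒)*(-1)*(5 - 22*(-6)*1) = -6417 + (⅒)*(-1)*(5 + 132) = -6417 + (⅒)*(-1)*137 = -6417 - 137/10 = -64307/10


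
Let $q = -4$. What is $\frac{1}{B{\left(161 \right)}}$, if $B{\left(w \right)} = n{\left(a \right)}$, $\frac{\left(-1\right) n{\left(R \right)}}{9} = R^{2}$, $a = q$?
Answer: $- \frac{1}{144} \approx -0.0069444$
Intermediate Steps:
$a = -4$
$n{\left(R \right)} = - 9 R^{2}$
$B{\left(w \right)} = -144$ ($B{\left(w \right)} = - 9 \left(-4\right)^{2} = \left(-9\right) 16 = -144$)
$\frac{1}{B{\left(161 \right)}} = \frac{1}{-144} = - \frac{1}{144}$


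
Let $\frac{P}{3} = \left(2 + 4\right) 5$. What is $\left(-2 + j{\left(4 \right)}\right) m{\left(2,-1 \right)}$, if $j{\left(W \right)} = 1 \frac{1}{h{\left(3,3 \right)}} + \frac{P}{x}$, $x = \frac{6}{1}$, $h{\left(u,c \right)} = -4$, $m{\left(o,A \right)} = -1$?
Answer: $- \frac{51}{4} \approx -12.75$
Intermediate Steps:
$P = 90$ ($P = 3 \left(2 + 4\right) 5 = 3 \cdot 6 \cdot 5 = 3 \cdot 30 = 90$)
$x = 6$ ($x = 6 \cdot 1 = 6$)
$j{\left(W \right)} = \frac{59}{4}$ ($j{\left(W \right)} = 1 \frac{1}{-4} + \frac{90}{6} = 1 \left(- \frac{1}{4}\right) + 90 \cdot \frac{1}{6} = - \frac{1}{4} + 15 = \frac{59}{4}$)
$\left(-2 + j{\left(4 \right)}\right) m{\left(2,-1 \right)} = \left(-2 + \frac{59}{4}\right) \left(-1\right) = \frac{51}{4} \left(-1\right) = - \frac{51}{4}$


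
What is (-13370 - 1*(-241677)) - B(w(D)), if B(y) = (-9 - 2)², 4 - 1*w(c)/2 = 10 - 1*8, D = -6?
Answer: 228186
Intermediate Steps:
w(c) = 4 (w(c) = 8 - 2*(10 - 1*8) = 8 - 2*(10 - 8) = 8 - 2*2 = 8 - 4 = 4)
B(y) = 121 (B(y) = (-11)² = 121)
(-13370 - 1*(-241677)) - B(w(D)) = (-13370 - 1*(-241677)) - 1*121 = (-13370 + 241677) - 121 = 228307 - 121 = 228186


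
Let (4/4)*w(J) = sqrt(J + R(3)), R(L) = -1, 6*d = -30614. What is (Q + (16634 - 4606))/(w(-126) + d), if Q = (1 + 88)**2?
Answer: -916078029/234305392 - 179541*I*sqrt(127)/234305392 ≈ -3.9098 - 0.0086354*I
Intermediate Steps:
d = -15307/3 (d = (1/6)*(-30614) = -15307/3 ≈ -5102.3)
w(J) = sqrt(-1 + J) (w(J) = sqrt(J - 1) = sqrt(-1 + J))
Q = 7921 (Q = 89**2 = 7921)
(Q + (16634 - 4606))/(w(-126) + d) = (7921 + (16634 - 4606))/(sqrt(-1 - 126) - 15307/3) = (7921 + 12028)/(sqrt(-127) - 15307/3) = 19949/(I*sqrt(127) - 15307/3) = 19949/(-15307/3 + I*sqrt(127))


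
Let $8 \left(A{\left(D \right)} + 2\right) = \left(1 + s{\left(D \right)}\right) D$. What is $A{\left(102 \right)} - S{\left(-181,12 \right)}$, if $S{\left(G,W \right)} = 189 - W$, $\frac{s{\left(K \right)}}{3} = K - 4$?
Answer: $\frac{14329}{4} \approx 3582.3$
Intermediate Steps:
$s{\left(K \right)} = -12 + 3 K$ ($s{\left(K \right)} = 3 \left(K - 4\right) = 3 \left(-4 + K\right) = -12 + 3 K$)
$A{\left(D \right)} = -2 + \frac{D \left(-11 + 3 D\right)}{8}$ ($A{\left(D \right)} = -2 + \frac{\left(1 + \left(-12 + 3 D\right)\right) D}{8} = -2 + \frac{\left(-11 + 3 D\right) D}{8} = -2 + \frac{D \left(-11 + 3 D\right)}{8}$)
$A{\left(102 \right)} - S{\left(-181,12 \right)} = \left(-2 + \frac{1}{8} \cdot 102 + \frac{3}{8} \cdot 102 \left(-4 + 102\right)\right) - \left(189 - 12\right) = \left(-2 + \frac{51}{4} + \frac{3}{8} \cdot 102 \cdot 98\right) - \left(189 - 12\right) = \left(-2 + \frac{51}{4} + \frac{7497}{2}\right) - 177 = \frac{15037}{4} - 177 = \frac{14329}{4}$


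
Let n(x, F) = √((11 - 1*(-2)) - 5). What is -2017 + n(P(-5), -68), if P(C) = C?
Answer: -2017 + 2*√2 ≈ -2014.2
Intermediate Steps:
n(x, F) = 2*√2 (n(x, F) = √((11 + 2) - 5) = √(13 - 5) = √8 = 2*√2)
-2017 + n(P(-5), -68) = -2017 + 2*√2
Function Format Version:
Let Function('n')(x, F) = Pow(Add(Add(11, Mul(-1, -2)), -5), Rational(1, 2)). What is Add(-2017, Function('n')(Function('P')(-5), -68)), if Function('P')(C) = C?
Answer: Add(-2017, Mul(2, Pow(2, Rational(1, 2)))) ≈ -2014.2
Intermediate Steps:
Function('n')(x, F) = Mul(2, Pow(2, Rational(1, 2))) (Function('n')(x, F) = Pow(Add(Add(11, 2), -5), Rational(1, 2)) = Pow(Add(13, -5), Rational(1, 2)) = Pow(8, Rational(1, 2)) = Mul(2, Pow(2, Rational(1, 2))))
Add(-2017, Function('n')(Function('P')(-5), -68)) = Add(-2017, Mul(2, Pow(2, Rational(1, 2))))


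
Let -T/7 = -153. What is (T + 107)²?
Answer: 1387684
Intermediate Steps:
T = 1071 (T = -7*(-153) = 1071)
(T + 107)² = (1071 + 107)² = 1178² = 1387684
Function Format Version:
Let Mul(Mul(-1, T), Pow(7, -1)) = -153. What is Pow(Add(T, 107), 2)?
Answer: 1387684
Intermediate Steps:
T = 1071 (T = Mul(-7, -153) = 1071)
Pow(Add(T, 107), 2) = Pow(Add(1071, 107), 2) = Pow(1178, 2) = 1387684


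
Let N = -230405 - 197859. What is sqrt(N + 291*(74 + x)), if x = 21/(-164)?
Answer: I*sqrt(2735103071)/82 ≈ 637.78*I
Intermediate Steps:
x = -21/164 (x = 21*(-1/164) = -21/164 ≈ -0.12805)
N = -428264
sqrt(N + 291*(74 + x)) = sqrt(-428264 + 291*(74 - 21/164)) = sqrt(-428264 + 291*(12115/164)) = sqrt(-428264 + 3525465/164) = sqrt(-66709831/164) = I*sqrt(2735103071)/82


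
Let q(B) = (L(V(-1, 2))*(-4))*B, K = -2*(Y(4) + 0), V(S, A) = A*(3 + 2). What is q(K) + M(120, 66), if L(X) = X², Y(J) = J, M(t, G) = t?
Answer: 3320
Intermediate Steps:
V(S, A) = 5*A (V(S, A) = A*5 = 5*A)
K = -8 (K = -2*(4 + 0) = -2*4 = -8)
q(B) = -400*B (q(B) = ((5*2)²*(-4))*B = (10²*(-4))*B = (100*(-4))*B = -400*B)
q(K) + M(120, 66) = -400*(-8) + 120 = 3200 + 120 = 3320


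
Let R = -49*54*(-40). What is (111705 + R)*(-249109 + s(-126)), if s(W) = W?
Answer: -54219828075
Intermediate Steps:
R = 105840 (R = -2646*(-40) = 105840)
(111705 + R)*(-249109 + s(-126)) = (111705 + 105840)*(-249109 - 126) = 217545*(-249235) = -54219828075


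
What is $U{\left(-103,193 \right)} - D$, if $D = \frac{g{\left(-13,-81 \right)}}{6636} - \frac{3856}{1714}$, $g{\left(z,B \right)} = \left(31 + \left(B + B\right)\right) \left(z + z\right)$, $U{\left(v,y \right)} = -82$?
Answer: $- \frac{228231499}{2843526} \approx -80.264$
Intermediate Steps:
$g{\left(z,B \right)} = 2 z \left(31 + 2 B\right)$ ($g{\left(z,B \right)} = \left(31 + 2 B\right) 2 z = 2 z \left(31 + 2 B\right)$)
$D = - \frac{4937633}{2843526}$ ($D = \frac{2 \left(-13\right) \left(31 + 2 \left(-81\right)\right)}{6636} - \frac{3856}{1714} = 2 \left(-13\right) \left(31 - 162\right) \frac{1}{6636} - \frac{1928}{857} = 2 \left(-13\right) \left(-131\right) \frac{1}{6636} - \frac{1928}{857} = 3406 \cdot \frac{1}{6636} - \frac{1928}{857} = \frac{1703}{3318} - \frac{1928}{857} = - \frac{4937633}{2843526} \approx -1.7364$)
$U{\left(-103,193 \right)} - D = -82 - - \frac{4937633}{2843526} = -82 + \frac{4937633}{2843526} = - \frac{228231499}{2843526}$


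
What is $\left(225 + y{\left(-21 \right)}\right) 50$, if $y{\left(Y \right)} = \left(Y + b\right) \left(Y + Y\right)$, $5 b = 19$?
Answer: $47370$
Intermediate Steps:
$b = \frac{19}{5}$ ($b = \frac{1}{5} \cdot 19 = \frac{19}{5} \approx 3.8$)
$y{\left(Y \right)} = 2 Y \left(\frac{19}{5} + Y\right)$ ($y{\left(Y \right)} = \left(Y + \frac{19}{5}\right) \left(Y + Y\right) = \left(\frac{19}{5} + Y\right) 2 Y = 2 Y \left(\frac{19}{5} + Y\right)$)
$\left(225 + y{\left(-21 \right)}\right) 50 = \left(225 + \frac{2}{5} \left(-21\right) \left(19 + 5 \left(-21\right)\right)\right) 50 = \left(225 + \frac{2}{5} \left(-21\right) \left(19 - 105\right)\right) 50 = \left(225 + \frac{2}{5} \left(-21\right) \left(-86\right)\right) 50 = \left(225 + \frac{3612}{5}\right) 50 = \frac{4737}{5} \cdot 50 = 47370$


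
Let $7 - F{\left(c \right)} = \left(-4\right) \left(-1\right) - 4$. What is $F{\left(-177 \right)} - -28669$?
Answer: $28676$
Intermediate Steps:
$F{\left(c \right)} = 7$ ($F{\left(c \right)} = 7 - \left(\left(-4\right) \left(-1\right) - 4\right) = 7 - \left(4 - 4\right) = 7 - 0 = 7 + 0 = 7$)
$F{\left(-177 \right)} - -28669 = 7 - -28669 = 7 + 28669 = 28676$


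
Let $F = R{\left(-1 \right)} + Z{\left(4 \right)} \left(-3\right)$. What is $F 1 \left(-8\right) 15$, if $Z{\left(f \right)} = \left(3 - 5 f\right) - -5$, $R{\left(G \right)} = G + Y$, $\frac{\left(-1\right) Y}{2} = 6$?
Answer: $-2760$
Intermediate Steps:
$Y = -12$ ($Y = \left(-2\right) 6 = -12$)
$R{\left(G \right)} = -12 + G$ ($R{\left(G \right)} = G - 12 = -12 + G$)
$Z{\left(f \right)} = 8 - 5 f$ ($Z{\left(f \right)} = \left(3 - 5 f\right) + 5 = 8 - 5 f$)
$F = 23$ ($F = \left(-12 - 1\right) + \left(8 - 20\right) \left(-3\right) = -13 + \left(8 - 20\right) \left(-3\right) = -13 - -36 = -13 + 36 = 23$)
$F 1 \left(-8\right) 15 = 23 \cdot 1 \left(-8\right) 15 = 23 \left(-8\right) 15 = \left(-184\right) 15 = -2760$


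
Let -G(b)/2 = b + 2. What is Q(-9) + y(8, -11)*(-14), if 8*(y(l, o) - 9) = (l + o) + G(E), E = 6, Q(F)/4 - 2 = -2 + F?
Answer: -515/4 ≈ -128.75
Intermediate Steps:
Q(F) = 4*F (Q(F) = 8 + 4*(-2 + F) = 8 + (-8 + 4*F) = 4*F)
G(b) = -4 - 2*b (G(b) = -2*(b + 2) = -2*(2 + b) = -4 - 2*b)
y(l, o) = 7 + l/8 + o/8 (y(l, o) = 9 + ((l + o) + (-4 - 2*6))/8 = 9 + ((l + o) + (-4 - 12))/8 = 9 + ((l + o) - 16)/8 = 9 + (-16 + l + o)/8 = 9 + (-2 + l/8 + o/8) = 7 + l/8 + o/8)
Q(-9) + y(8, -11)*(-14) = 4*(-9) + (7 + (1/8)*8 + (1/8)*(-11))*(-14) = -36 + (7 + 1 - 11/8)*(-14) = -36 + (53/8)*(-14) = -36 - 371/4 = -515/4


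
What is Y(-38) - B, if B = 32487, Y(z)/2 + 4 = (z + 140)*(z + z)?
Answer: -47999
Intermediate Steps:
Y(z) = -8 + 4*z*(140 + z) (Y(z) = -8 + 2*((z + 140)*(z + z)) = -8 + 2*((140 + z)*(2*z)) = -8 + 2*(2*z*(140 + z)) = -8 + 4*z*(140 + z))
Y(-38) - B = (-8 + 4*(-38)² + 560*(-38)) - 1*32487 = (-8 + 4*1444 - 21280) - 32487 = (-8 + 5776 - 21280) - 32487 = -15512 - 32487 = -47999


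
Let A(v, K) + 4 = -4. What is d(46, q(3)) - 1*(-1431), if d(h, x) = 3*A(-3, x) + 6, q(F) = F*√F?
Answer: 1413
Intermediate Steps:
A(v, K) = -8 (A(v, K) = -4 - 4 = -8)
q(F) = F^(3/2)
d(h, x) = -18 (d(h, x) = 3*(-8) + 6 = -24 + 6 = -18)
d(46, q(3)) - 1*(-1431) = -18 - 1*(-1431) = -18 + 1431 = 1413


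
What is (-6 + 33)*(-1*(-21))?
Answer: 567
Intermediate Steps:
(-6 + 33)*(-1*(-21)) = 27*21 = 567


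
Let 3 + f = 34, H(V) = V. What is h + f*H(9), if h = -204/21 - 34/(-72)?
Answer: 67979/252 ≈ 269.76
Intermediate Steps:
f = 31 (f = -3 + 34 = 31)
h = -2329/252 (h = -204*1/21 - 34*(-1/72) = -68/7 + 17/36 = -2329/252 ≈ -9.2421)
h + f*H(9) = -2329/252 + 31*9 = -2329/252 + 279 = 67979/252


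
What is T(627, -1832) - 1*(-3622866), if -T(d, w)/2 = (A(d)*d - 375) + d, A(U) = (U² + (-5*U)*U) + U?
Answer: 1974771168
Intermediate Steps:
A(U) = U - 4*U² (A(U) = (U² - 5*U²) + U = -4*U² + U = U - 4*U²)
T(d, w) = 750 - 2*d - 2*d²*(1 - 4*d) (T(d, w) = -2*(((d*(1 - 4*d))*d - 375) + d) = -2*((d²*(1 - 4*d) - 375) + d) = -2*((-375 + d²*(1 - 4*d)) + d) = -2*(-375 + d + d²*(1 - 4*d)) = 750 - 2*d - 2*d²*(1 - 4*d))
T(627, -1832) - 1*(-3622866) = (750 - 2*627 + 2*627²*(-1 + 4*627)) - 1*(-3622866) = (750 - 1254 + 2*393129*(-1 + 2508)) + 3622866 = (750 - 1254 + 2*393129*2507) + 3622866 = (750 - 1254 + 1971148806) + 3622866 = 1971148302 + 3622866 = 1974771168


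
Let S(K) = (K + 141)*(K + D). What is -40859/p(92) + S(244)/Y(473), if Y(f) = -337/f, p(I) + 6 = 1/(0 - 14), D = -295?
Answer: 982197937/28645 ≈ 34289.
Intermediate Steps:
S(K) = (-295 + K)*(141 + K) (S(K) = (K + 141)*(K - 295) = (141 + K)*(-295 + K) = (-295 + K)*(141 + K))
p(I) = -85/14 (p(I) = -6 + 1/(0 - 14) = -6 + 1/(-14) = -6 - 1/14*1 = -6 - 1/14 = -85/14)
-40859/p(92) + S(244)/Y(473) = -40859/(-85/14) + (-41595 + 244² - 154*244)/((-337/473)) = -40859*(-14/85) + (-41595 + 59536 - 37576)/((-337*1/473)) = 572026/85 - 19635/(-337/473) = 572026/85 - 19635*(-473/337) = 572026/85 + 9287355/337 = 982197937/28645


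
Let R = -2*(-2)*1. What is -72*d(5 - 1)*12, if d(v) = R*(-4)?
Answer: 13824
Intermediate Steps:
R = 4 (R = 4*1 = 4)
d(v) = -16 (d(v) = 4*(-4) = -16)
-72*d(5 - 1)*12 = -72*(-16)*12 = 1152*12 = 13824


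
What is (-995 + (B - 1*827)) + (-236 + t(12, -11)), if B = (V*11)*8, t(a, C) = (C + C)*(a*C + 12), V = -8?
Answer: -122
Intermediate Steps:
t(a, C) = 2*C*(12 + C*a) (t(a, C) = (2*C)*(C*a + 12) = (2*C)*(12 + C*a) = 2*C*(12 + C*a))
B = -704 (B = -8*11*8 = -88*8 = -704)
(-995 + (B - 1*827)) + (-236 + t(12, -11)) = (-995 + (-704 - 1*827)) + (-236 + 2*(-11)*(12 - 11*12)) = (-995 + (-704 - 827)) + (-236 + 2*(-11)*(12 - 132)) = (-995 - 1531) + (-236 + 2*(-11)*(-120)) = -2526 + (-236 + 2640) = -2526 + 2404 = -122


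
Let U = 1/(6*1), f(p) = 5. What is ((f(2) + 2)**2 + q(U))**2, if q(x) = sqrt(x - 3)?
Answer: (294 + I*sqrt(102))**2/36 ≈ 2398.2 + 164.96*I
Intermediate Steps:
U = 1/6 ≈ 0.16667
q(x) = sqrt(-3 + x)
((f(2) + 2)**2 + q(U))**2 = ((5 + 2)**2 + sqrt(-3 + 1/6))**2 = (7**2 + sqrt(-17/6))**2 = (49 + I*sqrt(102)/6)**2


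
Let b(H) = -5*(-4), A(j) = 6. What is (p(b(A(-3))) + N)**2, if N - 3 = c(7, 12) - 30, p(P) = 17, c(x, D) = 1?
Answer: 81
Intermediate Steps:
b(H) = 20
N = -26 (N = 3 + (1 - 30) = 3 - 29 = -26)
(p(b(A(-3))) + N)**2 = (17 - 26)**2 = (-9)**2 = 81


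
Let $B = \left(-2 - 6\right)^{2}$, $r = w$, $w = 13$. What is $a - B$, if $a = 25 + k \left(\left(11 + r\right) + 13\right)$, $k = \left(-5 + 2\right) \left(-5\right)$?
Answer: $516$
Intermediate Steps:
$r = 13$
$B = 64$ ($B = \left(-8\right)^{2} = 64$)
$k = 15$ ($k = \left(-3\right) \left(-5\right) = 15$)
$a = 580$ ($a = 25 + 15 \left(\left(11 + 13\right) + 13\right) = 25 + 15 \left(24 + 13\right) = 25 + 15 \cdot 37 = 25 + 555 = 580$)
$a - B = 580 - 64 = 516$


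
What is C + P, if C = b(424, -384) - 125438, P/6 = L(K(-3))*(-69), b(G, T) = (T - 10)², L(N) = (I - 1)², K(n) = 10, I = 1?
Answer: 29798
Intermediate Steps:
L(N) = 0 (L(N) = (1 - 1)² = 0² = 0)
b(G, T) = (-10 + T)²
P = 0 (P = 6*(0*(-69)) = 6*0 = 0)
C = 29798 (C = (-10 - 384)² - 125438 = (-394)² - 125438 = 155236 - 125438 = 29798)
C + P = 29798 + 0 = 29798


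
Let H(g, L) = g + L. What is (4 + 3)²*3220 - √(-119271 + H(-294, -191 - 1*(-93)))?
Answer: 157780 - I*√119663 ≈ 1.5778e+5 - 345.92*I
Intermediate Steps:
H(g, L) = L + g
(4 + 3)²*3220 - √(-119271 + H(-294, -191 - 1*(-93))) = (4 + 3)²*3220 - √(-119271 + ((-191 - 1*(-93)) - 294)) = 7²*3220 - √(-119271 + ((-191 + 93) - 294)) = 49*3220 - √(-119271 + (-98 - 294)) = 157780 - √(-119271 - 392) = 157780 - √(-119663) = 157780 - I*√119663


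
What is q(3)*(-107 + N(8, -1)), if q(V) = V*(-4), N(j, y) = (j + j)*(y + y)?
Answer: 1668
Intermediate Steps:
N(j, y) = 4*j*y (N(j, y) = (2*j)*(2*y) = 4*j*y)
q(V) = -4*V
q(3)*(-107 + N(8, -1)) = (-4*3)*(-107 + 4*8*(-1)) = -12*(-107 - 32) = -12*(-139) = 1668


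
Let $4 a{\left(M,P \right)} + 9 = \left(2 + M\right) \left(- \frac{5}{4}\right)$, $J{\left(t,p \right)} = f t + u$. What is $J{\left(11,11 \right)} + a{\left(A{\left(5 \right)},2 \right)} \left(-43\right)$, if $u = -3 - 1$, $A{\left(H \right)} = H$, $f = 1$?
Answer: $\frac{3165}{16} \approx 197.81$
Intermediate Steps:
$u = -4$
$J{\left(t,p \right)} = -4 + t$ ($J{\left(t,p \right)} = 1 t - 4 = t - 4 = -4 + t$)
$a{\left(M,P \right)} = - \frac{23}{8} - \frac{5 M}{16}$ ($a{\left(M,P \right)} = - \frac{9}{4} + \frac{\left(2 + M\right) \left(- \frac{5}{4}\right)}{4} = - \frac{9}{4} + \frac{- \frac{5}{2} - \frac{5 M}{4}}{4} = - \frac{9}{4} - \left(\frac{5}{8} + \frac{5 M}{16}\right) = - \frac{23}{8} - \frac{5 M}{16}$)
$J{\left(11,11 \right)} + a{\left(A{\left(5 \right)},2 \right)} \left(-43\right) = \left(-4 + 11\right) + \left(- \frac{23}{8} - \frac{25}{16}\right) \left(-43\right) = 7 + \left(- \frac{23}{8} - \frac{25}{16}\right) \left(-43\right) = 7 - - \frac{3053}{16} = 7 + \frac{3053}{16} = \frac{3165}{16}$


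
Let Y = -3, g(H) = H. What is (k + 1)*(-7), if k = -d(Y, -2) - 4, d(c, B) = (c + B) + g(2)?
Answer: 0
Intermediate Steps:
d(c, B) = 2 + B + c (d(c, B) = (c + B) + 2 = (B + c) + 2 = 2 + B + c)
k = -1 (k = -(2 - 2 - 3) - 4 = -1*(-3) - 4 = 3 - 4 = -1)
(k + 1)*(-7) = (-1 + 1)*(-7) = 0*(-7) = 0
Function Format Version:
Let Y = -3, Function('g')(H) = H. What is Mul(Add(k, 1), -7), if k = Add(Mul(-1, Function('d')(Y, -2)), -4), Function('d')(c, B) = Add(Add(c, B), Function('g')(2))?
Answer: 0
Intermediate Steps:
Function('d')(c, B) = Add(2, B, c) (Function('d')(c, B) = Add(Add(c, B), 2) = Add(Add(B, c), 2) = Add(2, B, c))
k = -1 (k = Add(Mul(-1, Add(2, -2, -3)), -4) = Add(Mul(-1, -3), -4) = Add(3, -4) = -1)
Mul(Add(k, 1), -7) = Mul(Add(-1, 1), -7) = Mul(0, -7) = 0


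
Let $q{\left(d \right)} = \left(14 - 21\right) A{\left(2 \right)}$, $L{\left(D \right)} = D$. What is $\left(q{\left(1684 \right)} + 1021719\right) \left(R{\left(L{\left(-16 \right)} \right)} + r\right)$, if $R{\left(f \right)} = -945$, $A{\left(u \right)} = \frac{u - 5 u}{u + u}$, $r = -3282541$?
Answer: $-3354846001238$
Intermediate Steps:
$A{\left(u \right)} = -2$ ($A{\left(u \right)} = \frac{\left(-4\right) u}{2 u} = - 4 u \frac{1}{2 u} = -2$)
$q{\left(d \right)} = 14$ ($q{\left(d \right)} = \left(14 - 21\right) \left(-2\right) = \left(-7\right) \left(-2\right) = 14$)
$\left(q{\left(1684 \right)} + 1021719\right) \left(R{\left(L{\left(-16 \right)} \right)} + r\right) = \left(14 + 1021719\right) \left(-945 - 3282541\right) = 1021733 \left(-3283486\right) = -3354846001238$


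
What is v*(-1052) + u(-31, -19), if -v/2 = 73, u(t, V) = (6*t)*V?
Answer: 157126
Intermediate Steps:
u(t, V) = 6*V*t
v = -146 (v = -2*73 = -146)
v*(-1052) + u(-31, -19) = -146*(-1052) + 6*(-19)*(-31) = 153592 + 3534 = 157126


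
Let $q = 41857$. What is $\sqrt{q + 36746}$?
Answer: $\sqrt{78603} \approx 280.36$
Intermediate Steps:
$\sqrt{q + 36746} = \sqrt{41857 + 36746} = \sqrt{78603}$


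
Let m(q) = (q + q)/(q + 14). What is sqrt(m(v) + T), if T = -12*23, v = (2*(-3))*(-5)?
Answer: I*sqrt(33231)/11 ≈ 16.572*I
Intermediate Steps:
v = 30 (v = -6*(-5) = 30)
m(q) = 2*q/(14 + q) (m(q) = (2*q)/(14 + q) = 2*q/(14 + q))
T = -276
sqrt(m(v) + T) = sqrt(2*30/(14 + 30) - 276) = sqrt(2*30/44 - 276) = sqrt(2*30*(1/44) - 276) = sqrt(15/11 - 276) = sqrt(-3021/11) = I*sqrt(33231)/11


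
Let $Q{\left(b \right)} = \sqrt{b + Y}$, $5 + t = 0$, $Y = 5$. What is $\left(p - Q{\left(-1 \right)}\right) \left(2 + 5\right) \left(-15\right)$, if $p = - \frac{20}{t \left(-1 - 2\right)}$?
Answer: $350$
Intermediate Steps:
$t = -5$ ($t = -5 + 0 = -5$)
$Q{\left(b \right)} = \sqrt{5 + b}$ ($Q{\left(b \right)} = \sqrt{b + 5} = \sqrt{5 + b}$)
$p = - \frac{4}{3}$ ($p = - \frac{20}{\left(-5\right) \left(-1 - 2\right)} = - \frac{20}{\left(-5\right) \left(-3\right)} = - \frac{20}{15} = \left(-20\right) \frac{1}{15} = - \frac{4}{3} \approx -1.3333$)
$\left(p - Q{\left(-1 \right)}\right) \left(2 + 5\right) \left(-15\right) = \left(- \frac{4}{3} - \sqrt{5 - 1}\right) \left(2 + 5\right) \left(-15\right) = \left(- \frac{4}{3} - \sqrt{4}\right) 7 \left(-15\right) = \left(- \frac{4}{3} - 2\right) 7 \left(-15\right) = \left(- \frac{10}{3}\right) 7 \left(-15\right) = \left(- \frac{70}{3}\right) \left(-15\right) = 350$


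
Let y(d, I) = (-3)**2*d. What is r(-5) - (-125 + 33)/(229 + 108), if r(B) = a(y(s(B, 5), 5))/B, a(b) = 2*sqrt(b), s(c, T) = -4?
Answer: 92/337 - 12*I/5 ≈ 0.273 - 2.4*I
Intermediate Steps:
y(d, I) = 9*d
r(B) = 12*I/B (r(B) = (2*sqrt(9*(-4)))/B = (2*sqrt(-36))/B = (2*(6*I))/B = (12*I)/B = 12*I/B)
r(-5) - (-125 + 33)/(229 + 108) = 12*I/(-5) - (-125 + 33)/(229 + 108) = 12*I*(-1/5) - (-92)/337 = -12*I/5 - (-92)/337 = -12*I/5 - 1*(-92/337) = -12*I/5 + 92/337 = 92/337 - 12*I/5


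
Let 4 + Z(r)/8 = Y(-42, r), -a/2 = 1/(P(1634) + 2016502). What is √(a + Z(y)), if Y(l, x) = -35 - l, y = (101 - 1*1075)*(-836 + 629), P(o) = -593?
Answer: √1990476209774/287987 ≈ 4.8990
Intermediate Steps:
y = 201618 (y = (101 - 1075)*(-207) = -974*(-207) = 201618)
a = -2/2015909 (a = -2/(-593 + 2016502) = -2/2015909 ≈ -9.9211e-7)
Z(r) = 24 (Z(r) = -32 + 8*(-35 - 1*(-42)) = -32 + 8*(-35 + 42) = -32 + 8*7 = -32 + 56 = 24)
√(a + Z(y)) = √(-2/2015909 + 24) = √(48381814/2015909) = √1990476209774/287987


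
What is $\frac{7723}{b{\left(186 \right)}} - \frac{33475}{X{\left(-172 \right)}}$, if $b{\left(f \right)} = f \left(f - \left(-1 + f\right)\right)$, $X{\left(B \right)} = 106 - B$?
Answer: $- \frac{1019839}{12927} \approx -78.892$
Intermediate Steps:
$b{\left(f \right)} = f$ ($b{\left(f \right)} = f 1 = f$)
$\frac{7723}{b{\left(186 \right)}} - \frac{33475}{X{\left(-172 \right)}} = \frac{7723}{186} - \frac{33475}{106 - -172} = 7723 \cdot \frac{1}{186} - \frac{33475}{106 + 172} = \frac{7723}{186} - \frac{33475}{278} = - \frac{1019839}{12927}$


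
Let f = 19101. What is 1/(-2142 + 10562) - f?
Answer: -160830419/8420 ≈ -19101.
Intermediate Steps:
1/(-2142 + 10562) - f = 1/(-2142 + 10562) - 1*19101 = 1/8420 - 19101 = -160830419/8420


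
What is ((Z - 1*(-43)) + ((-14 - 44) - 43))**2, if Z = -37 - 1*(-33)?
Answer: 3844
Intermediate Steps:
Z = -4 (Z = -37 + 33 = -4)
((Z - 1*(-43)) + ((-14 - 44) - 43))**2 = ((-4 - 1*(-43)) + ((-14 - 44) - 43))**2 = ((-4 + 43) + (-58 - 43))**2 = (39 - 101)**2 = (-62)**2 = 3844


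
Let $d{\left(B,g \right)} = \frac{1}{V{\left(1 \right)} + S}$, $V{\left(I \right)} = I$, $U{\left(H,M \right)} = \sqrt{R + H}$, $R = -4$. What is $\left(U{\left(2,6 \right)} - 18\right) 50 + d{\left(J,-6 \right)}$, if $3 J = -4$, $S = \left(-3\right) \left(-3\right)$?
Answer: $- \frac{8999}{10} + 50 i \sqrt{2} \approx -899.9 + 70.711 i$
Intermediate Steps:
$S = 9$
$U{\left(H,M \right)} = \sqrt{-4 + H}$
$J = - \frac{4}{3}$ ($J = \frac{1}{3} \left(-4\right) = - \frac{4}{3} \approx -1.3333$)
$d{\left(B,g \right)} = \frac{1}{10}$ ($d{\left(B,g \right)} = \frac{1}{1 + 9} = \frac{1}{10}$)
$\left(U{\left(2,6 \right)} - 18\right) 50 + d{\left(J,-6 \right)} = \left(\sqrt{-4 + 2} - 18\right) 50 + \frac{1}{10} = \left(\sqrt{-2} - 18\right) 50 + \frac{1}{10} = \left(i \sqrt{2} - 18\right) 50 + \frac{1}{10} = \left(-18 + i \sqrt{2}\right) 50 + \frac{1}{10} = \left(-900 + 50 i \sqrt{2}\right) + \frac{1}{10} = - \frac{8999}{10} + 50 i \sqrt{2}$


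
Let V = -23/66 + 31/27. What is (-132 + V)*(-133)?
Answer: 10365089/594 ≈ 17450.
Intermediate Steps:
V = 475/594 (V = -23*1/66 + 31*(1/27) = -23/66 + 31/27 = 475/594 ≈ 0.79966)
(-132 + V)*(-133) = (-132 + 475/594)*(-133) = -77933/594*(-133) = 10365089/594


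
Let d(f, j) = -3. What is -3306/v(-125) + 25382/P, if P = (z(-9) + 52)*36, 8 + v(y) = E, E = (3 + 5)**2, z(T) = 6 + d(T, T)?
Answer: -640561/13860 ≈ -46.217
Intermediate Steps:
z(T) = 3 (z(T) = 6 - 3 = 3)
E = 64 (E = 8**2 = 64)
v(y) = 56 (v(y) = -8 + 64 = 56)
P = 1980 (P = (3 + 52)*36 = 55*36 = 1980)
-3306/v(-125) + 25382/P = -3306/56 + 25382/1980 = -3306*1/56 + 25382*(1/1980) = -1653/28 + 12691/990 = -640561/13860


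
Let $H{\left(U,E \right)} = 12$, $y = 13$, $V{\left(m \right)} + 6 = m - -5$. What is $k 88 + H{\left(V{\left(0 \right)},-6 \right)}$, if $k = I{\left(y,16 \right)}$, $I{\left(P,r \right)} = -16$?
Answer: $-1396$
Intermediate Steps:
$V{\left(m \right)} = -1 + m$ ($V{\left(m \right)} = -6 + \left(m - -5\right) = -6 + \left(m + 5\right) = -6 + \left(5 + m\right) = -1 + m$)
$k = -16$
$k 88 + H{\left(V{\left(0 \right)},-6 \right)} = \left(-16\right) 88 + 12 = -1408 + 12 = -1396$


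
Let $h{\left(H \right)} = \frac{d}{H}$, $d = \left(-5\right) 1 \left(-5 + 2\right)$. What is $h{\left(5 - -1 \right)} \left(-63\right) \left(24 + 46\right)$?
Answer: $-11025$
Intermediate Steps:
$d = 15$ ($d = \left(-5\right) \left(-3\right) = 15$)
$h{\left(H \right)} = \frac{15}{H}$
$h{\left(5 - -1 \right)} \left(-63\right) \left(24 + 46\right) = \frac{15}{5 - -1} \left(-63\right) \left(24 + 46\right) = \frac{15}{5 + 1} \left(-63\right) 70 = \frac{15}{6} \left(-63\right) 70 = 15 \cdot \frac{1}{6} \left(-63\right) 70 = \frac{5}{2} \left(-63\right) 70 = \left(- \frac{315}{2}\right) 70 = -11025$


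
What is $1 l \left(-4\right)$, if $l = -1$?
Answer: $4$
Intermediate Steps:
$1 l \left(-4\right) = 1 \left(-1\right) \left(-4\right) = \left(-1\right) \left(-4\right) = 4$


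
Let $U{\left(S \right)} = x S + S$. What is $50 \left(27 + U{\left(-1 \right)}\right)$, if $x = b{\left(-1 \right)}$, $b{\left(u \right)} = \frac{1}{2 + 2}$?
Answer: $\frac{2575}{2} \approx 1287.5$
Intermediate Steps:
$b{\left(u \right)} = \frac{1}{4}$
$x = \frac{1}{4} \approx 0.25$
$U{\left(S \right)} = \frac{5 S}{4}$ ($U{\left(S \right)} = \frac{S}{4} + S = \frac{5 S}{4}$)
$50 \left(27 + U{\left(-1 \right)}\right) = 50 \left(27 + \frac{5}{4} \left(-1\right)\right) = 50 \left(27 - \frac{5}{4}\right) = 50 \cdot \frac{103}{4} = \frac{2575}{2}$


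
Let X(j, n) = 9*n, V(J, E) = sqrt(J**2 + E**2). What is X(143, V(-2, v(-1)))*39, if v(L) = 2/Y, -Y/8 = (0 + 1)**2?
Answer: 351*sqrt(65)/4 ≈ 707.46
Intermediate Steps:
Y = -8 (Y = -8*(0 + 1)**2 = -8*1**2 = -8*1 = -8)
v(L) = -1/4 (v(L) = 2/(-8) = 2*(-1/8) = -1/4)
V(J, E) = sqrt(E**2 + J**2)
X(143, V(-2, v(-1)))*39 = (9*sqrt((-1/4)**2 + (-2)**2))*39 = (9*sqrt(1/16 + 4))*39 = (9*sqrt(65/16))*39 = (9*(sqrt(65)/4))*39 = (9*sqrt(65)/4)*39 = 351*sqrt(65)/4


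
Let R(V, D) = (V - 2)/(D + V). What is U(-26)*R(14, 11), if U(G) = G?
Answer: -312/25 ≈ -12.480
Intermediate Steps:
R(V, D) = (-2 + V)/(D + V)
U(-26)*R(14, 11) = -26*(-2 + 14)/(11 + 14) = -26*12/25 = -312/25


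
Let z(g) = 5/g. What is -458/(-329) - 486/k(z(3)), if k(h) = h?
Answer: -477392/1645 ≈ -290.21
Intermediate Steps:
-458/(-329) - 486/k(z(3)) = -458/(-329) - 486/(5/3) = -458*(-1/329) - 486/(5*(⅓)) = 458/329 - 486/5/3 = 458/329 - 486*⅗ = 458/329 - 1458/5 = -477392/1645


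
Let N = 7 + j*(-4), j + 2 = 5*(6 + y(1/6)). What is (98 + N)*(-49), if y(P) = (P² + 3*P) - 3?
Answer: -18718/9 ≈ -2079.8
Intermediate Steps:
y(P) = -3 + P² + 3*P
j = 563/36 (j = -2 + 5*(6 + (-3 + (1/6)² + 3/6)) = -2 + 5*(6 + (-3 + (⅙)² + 3*(⅙))) = -2 + 5*(6 + (-3 + 1/36 + ½)) = -2 + 5*(6 - 89/36) = -2 + 5*(127/36) = -2 + 635/36 = 563/36 ≈ 15.639)
N = -500/9 (N = 7 + (563/36)*(-4) = 7 - 563/9 = -500/9 ≈ -55.556)
(98 + N)*(-49) = (98 - 500/9)*(-49) = (382/9)*(-49) = -18718/9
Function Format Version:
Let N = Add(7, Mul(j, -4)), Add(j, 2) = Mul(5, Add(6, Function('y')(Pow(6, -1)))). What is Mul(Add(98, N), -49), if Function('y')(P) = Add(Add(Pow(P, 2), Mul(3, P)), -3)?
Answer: Rational(-18718, 9) ≈ -2079.8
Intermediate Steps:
Function('y')(P) = Add(-3, Pow(P, 2), Mul(3, P))
j = Rational(563, 36) (j = Add(-2, Mul(5, Add(6, Add(-3, Pow(Pow(6, -1), 2), Mul(3, Pow(6, -1)))))) = Add(-2, Mul(5, Add(6, Add(-3, Pow(Rational(1, 6), 2), Mul(3, Rational(1, 6)))))) = Add(-2, Mul(5, Add(6, Add(-3, Rational(1, 36), Rational(1, 2))))) = Add(-2, Mul(5, Add(6, Rational(-89, 36)))) = Add(-2, Mul(5, Rational(127, 36))) = Add(-2, Rational(635, 36)) = Rational(563, 36) ≈ 15.639)
N = Rational(-500, 9) (N = Add(7, Mul(Rational(563, 36), -4)) = Add(7, Rational(-563, 9)) = Rational(-500, 9) ≈ -55.556)
Mul(Add(98, N), -49) = Mul(Add(98, Rational(-500, 9)), -49) = Mul(Rational(382, 9), -49) = Rational(-18718, 9)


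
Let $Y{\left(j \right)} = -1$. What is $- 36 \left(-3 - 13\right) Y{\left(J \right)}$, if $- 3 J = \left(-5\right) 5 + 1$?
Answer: $-576$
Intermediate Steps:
$J = 8$ ($J = - \frac{\left(-5\right) 5 + 1}{3} = - \frac{-25 + 1}{3} = \left(- \frac{1}{3}\right) \left(-24\right) = 8$)
$- 36 \left(-3 - 13\right) Y{\left(J \right)} = - 36 \left(-3 - 13\right) \left(-1\right) = \left(-36\right) \left(-16\right) \left(-1\right) = 576 \left(-1\right) = -576$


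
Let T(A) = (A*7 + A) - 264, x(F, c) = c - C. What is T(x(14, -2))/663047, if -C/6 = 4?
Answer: -8/60277 ≈ -0.00013272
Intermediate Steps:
C = -24 (C = -6*4 = -24)
x(F, c) = 24 + c (x(F, c) = c - 1*(-24) = c + 24 = 24 + c)
T(A) = -264 + 8*A (T(A) = (7*A + A) - 264 = 8*A - 264 = -264 + 8*A)
T(x(14, -2))/663047 = (-264 + 8*(24 - 2))/663047 = (-264 + 8*22)*(1/663047) = (-264 + 176)*(1/663047) = -88*1/663047 = -8/60277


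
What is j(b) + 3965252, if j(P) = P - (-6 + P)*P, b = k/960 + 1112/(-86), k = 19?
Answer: 6756503646226271/1704038400 ≈ 3.9650e+6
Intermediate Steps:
b = -532943/41280 (b = 19/960 + 1112/(-86) = 19*(1/960) + 1112*(-1/86) = 19/960 - 556/43 = -532943/41280 ≈ -12.910)
j(P) = P - P*(-6 + P)
j(b) + 3965252 = -532943*(7 - 1*(-532943/41280))/41280 + 3965252 = -532943*(7 + 532943/41280)/41280 + 3965252 = -532943/41280*821903/41280 + 3965252 = -438027450529/1704038400 + 3965252 = 6756503646226271/1704038400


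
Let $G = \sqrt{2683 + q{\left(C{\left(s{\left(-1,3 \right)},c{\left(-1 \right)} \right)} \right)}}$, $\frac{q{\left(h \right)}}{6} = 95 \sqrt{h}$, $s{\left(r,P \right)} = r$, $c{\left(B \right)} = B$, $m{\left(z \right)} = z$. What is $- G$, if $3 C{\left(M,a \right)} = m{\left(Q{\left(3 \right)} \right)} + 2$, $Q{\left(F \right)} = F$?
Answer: $- \sqrt{2683 + 190 \sqrt{15}} \approx -58.471$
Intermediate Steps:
$C{\left(M,a \right)} = \frac{5}{3}$ ($C{\left(M,a \right)} = \frac{3 + 2}{3} = \frac{1}{3} \cdot 5 = \frac{5}{3}$)
$q{\left(h \right)} = 570 \sqrt{h}$ ($q{\left(h \right)} = 6 \cdot 95 \sqrt{h} = 570 \sqrt{h}$)
$G = \sqrt{2683 + 190 \sqrt{15}}$ ($G = \sqrt{2683 + 570 \sqrt{\frac{5}{3}}} = \sqrt{2683 + 570 \frac{\sqrt{15}}{3}} = \sqrt{2683 + 190 \sqrt{15}} \approx 58.471$)
$- G = - \sqrt{2683 + 190 \sqrt{15}}$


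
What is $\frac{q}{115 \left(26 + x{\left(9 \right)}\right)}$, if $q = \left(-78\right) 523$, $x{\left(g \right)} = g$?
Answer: $- \frac{40794}{4025} \approx -10.135$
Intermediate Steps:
$q = -40794$
$\frac{q}{115 \left(26 + x{\left(9 \right)}\right)} = - \frac{40794}{115 \left(26 + 9\right)} = - \frac{40794}{115 \cdot 35} = - \frac{40794}{4025}$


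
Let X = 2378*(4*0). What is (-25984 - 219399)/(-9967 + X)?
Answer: 245383/9967 ≈ 24.620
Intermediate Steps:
X = 0 (X = 2378*0 = 0)
(-25984 - 219399)/(-9967 + X) = (-25984 - 219399)/(-9967 + 0) = -245383/(-9967) = -245383*(-1/9967) = 245383/9967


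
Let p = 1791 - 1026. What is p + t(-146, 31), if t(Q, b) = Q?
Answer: 619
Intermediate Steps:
p = 765
p + t(-146, 31) = 765 - 146 = 619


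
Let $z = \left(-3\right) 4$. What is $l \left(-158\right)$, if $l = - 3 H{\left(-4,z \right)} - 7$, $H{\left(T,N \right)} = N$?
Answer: $-4582$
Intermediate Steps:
$z = -12$
$l = 29$ ($l = \left(-3\right) \left(-12\right) - 7 = 36 - 7 = 29$)
$l \left(-158\right) = 29 \left(-158\right) = -4582$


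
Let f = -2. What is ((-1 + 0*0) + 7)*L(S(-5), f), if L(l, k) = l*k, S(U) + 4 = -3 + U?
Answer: 144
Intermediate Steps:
S(U) = -7 + U (S(U) = -4 + (-3 + U) = -7 + U)
L(l, k) = k*l
((-1 + 0*0) + 7)*L(S(-5), f) = ((-1 + 0*0) + 7)*(-2*(-7 - 5)) = ((-1 + 0) + 7)*(-2*(-12)) = (-1 + 7)*24 = 6*24 = 144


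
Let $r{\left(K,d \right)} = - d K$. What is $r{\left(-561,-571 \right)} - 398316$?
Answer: $-718647$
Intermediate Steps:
$r{\left(K,d \right)} = - K d$
$r{\left(-561,-571 \right)} - 398316 = \left(-1\right) \left(-561\right) \left(-571\right) - 398316 = -320331 - 398316 = -718647$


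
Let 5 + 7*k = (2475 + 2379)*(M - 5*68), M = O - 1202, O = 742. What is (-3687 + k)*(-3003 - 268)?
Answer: 12786384794/7 ≈ 1.8266e+9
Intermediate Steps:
M = -460 (M = 742 - 1202 = -460)
k = -3883205/7 (k = -5/7 + ((2475 + 2379)*(-460 - 5*68))/7 = -5/7 + (4854*(-460 - 340))/7 = -5/7 + (4854*(-800))/7 = -5/7 + (⅐)*(-3883200) = -5/7 - 3883200/7 = -3883205/7 ≈ -5.5474e+5)
(-3687 + k)*(-3003 - 268) = (-3687 - 3883205/7)*(-3003 - 268) = -3909014/7*(-3271) = 12786384794/7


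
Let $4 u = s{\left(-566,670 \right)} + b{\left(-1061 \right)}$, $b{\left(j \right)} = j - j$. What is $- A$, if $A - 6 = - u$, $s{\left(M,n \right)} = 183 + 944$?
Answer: $\frac{1103}{4} \approx 275.75$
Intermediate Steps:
$b{\left(j \right)} = 0$
$s{\left(M,n \right)} = 1127$
$u = \frac{1127}{4}$ ($u = \frac{1127 + 0}{4} = \frac{1}{4} \cdot 1127 = \frac{1127}{4} \approx 281.75$)
$A = - \frac{1103}{4}$ ($A = 6 - \frac{1127}{4} = - \frac{1103}{4} \approx -275.75$)
$- A = \left(-1\right) \left(- \frac{1103}{4}\right) = \frac{1103}{4}$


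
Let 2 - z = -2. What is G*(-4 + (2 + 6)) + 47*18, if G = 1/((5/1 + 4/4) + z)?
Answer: 4232/5 ≈ 846.40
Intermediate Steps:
z = 4 (z = 2 - 1*(-2) = 2 + 2 = 4)
G = ⅒ (G = 1/((5/1 + 4/4) + 4) = 1/((5*1 + 4*(¼)) + 4) = 1/((5 + 1) + 4) = 1/(6 + 4) = 1/10 = ⅒ ≈ 0.10000)
G*(-4 + (2 + 6)) + 47*18 = (-4 + (2 + 6))/10 + 47*18 = (-4 + 8)/10 + 846 = (⅒)*4 + 846 = ⅖ + 846 = 4232/5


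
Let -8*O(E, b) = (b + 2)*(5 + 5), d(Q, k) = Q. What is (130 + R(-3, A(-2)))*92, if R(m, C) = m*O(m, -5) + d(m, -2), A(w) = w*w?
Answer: 10649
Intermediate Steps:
A(w) = w²
O(E, b) = -5/2 - 5*b/4 (O(E, b) = -(b + 2)*(5 + 5)/8 = -(2 + b)*10/8 = -(20 + 10*b)/8 = -5/2 - 5*b/4)
R(m, C) = 19*m/4 (R(m, C) = m*(-5/2 - 5/4*(-5)) + m = m*(-5/2 + 25/4) + m = m*(15/4) + m = 15*m/4 + m = 19*m/4)
(130 + R(-3, A(-2)))*92 = (130 + (19/4)*(-3))*92 = (130 - 57/4)*92 = (463/4)*92 = 10649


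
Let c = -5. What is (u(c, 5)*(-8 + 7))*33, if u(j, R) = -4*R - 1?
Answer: 693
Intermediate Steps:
u(j, R) = -1 - 4*R
(u(c, 5)*(-8 + 7))*33 = ((-1 - 4*5)*(-8 + 7))*33 = ((-1 - 20)*(-1))*33 = -21*(-1)*33 = 21*33 = 693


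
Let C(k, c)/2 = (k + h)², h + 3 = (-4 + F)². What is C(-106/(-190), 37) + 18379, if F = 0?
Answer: 169188363/9025 ≈ 18747.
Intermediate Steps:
h = 13 (h = -3 + (-4 + 0)² = -3 + (-4)² = -3 + 16 = 13)
C(k, c) = 2*(13 + k)² (C(k, c) = 2*(k + 13)² = 2*(13 + k)²)
C(-106/(-190), 37) + 18379 = 2*(13 - 106/(-190))² + 18379 = 2*(13 - 106*(-1/190))² + 18379 = 2*(13 + 53/95)² + 18379 = 2*(1288/95)² + 18379 = 2*(1658944/9025) + 18379 = 3317888/9025 + 18379 = 169188363/9025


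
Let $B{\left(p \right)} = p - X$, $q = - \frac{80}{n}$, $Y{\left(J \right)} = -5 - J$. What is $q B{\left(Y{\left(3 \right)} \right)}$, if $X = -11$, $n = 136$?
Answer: $- \frac{30}{17} \approx -1.7647$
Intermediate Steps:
$q = - \frac{10}{17}$ ($q = - \frac{80}{136} = \left(-80\right) \frac{1}{136} = - \frac{10}{17} \approx -0.58823$)
$B{\left(p \right)} = 11 + p$ ($B{\left(p \right)} = p - -11 = p + 11 = 11 + p$)
$q B{\left(Y{\left(3 \right)} \right)} = - \frac{10 \left(11 - 8\right)}{17} = \left(- \frac{10}{17}\right) 3 = - \frac{30}{17}$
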